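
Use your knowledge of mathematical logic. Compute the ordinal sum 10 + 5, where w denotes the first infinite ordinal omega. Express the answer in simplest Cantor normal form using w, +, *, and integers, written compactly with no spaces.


Compute 10 + 5.
Ordinal + is associative but NOT commutative; for finite n>0, n + w = w but w + n stays w+n.
Both operands finite; ordinal + agrees with natural +: 10 + 5 = 15.
Result = 15

15


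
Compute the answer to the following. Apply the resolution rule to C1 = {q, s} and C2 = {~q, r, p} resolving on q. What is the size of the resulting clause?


Remove q from C1 and ~q from C2.
C1 remainder: {s}
C2 remainder: {r, p}
Union (resolvent): {p, r, s}
Resolvent has 3 literal(s).

3


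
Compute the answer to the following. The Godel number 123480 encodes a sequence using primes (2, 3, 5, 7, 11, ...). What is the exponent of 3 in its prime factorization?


Factorize 123480 by dividing by 3 repeatedly.
Division steps: 3 divides 123480 exactly 2 time(s).
Exponent of 3 = 2

2


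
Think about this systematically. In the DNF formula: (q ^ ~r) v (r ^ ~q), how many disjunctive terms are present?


A DNF formula is a disjunction of terms (conjunctions).
Terms are separated by v.
Counting the disjuncts: 2 terms.

2


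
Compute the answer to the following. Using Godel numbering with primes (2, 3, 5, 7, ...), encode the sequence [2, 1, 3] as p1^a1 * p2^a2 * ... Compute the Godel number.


Encode each element as an exponent of the corresponding prime:
  2^2 = 4
  3^1 = 3
  5^3 = 125
Product = 4 * 3 * 125 = 1500

1500


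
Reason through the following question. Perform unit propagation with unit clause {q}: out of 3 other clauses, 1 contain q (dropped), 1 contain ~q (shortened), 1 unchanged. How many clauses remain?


Satisfied (removed): 1
Shortened (remain): 1
Unchanged (remain): 1
Remaining = 1 + 1 = 2

2


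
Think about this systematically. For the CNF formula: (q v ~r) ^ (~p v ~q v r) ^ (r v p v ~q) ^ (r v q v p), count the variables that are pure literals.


Check each variable for pure literal status:
p: mixed (not pure)
q: mixed (not pure)
r: mixed (not pure)
Pure literal count = 0

0


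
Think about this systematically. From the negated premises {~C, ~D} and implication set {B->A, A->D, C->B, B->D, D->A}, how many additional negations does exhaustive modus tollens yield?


Initial negated facts: {~C, ~D}
Apply modus tollens to closure:
  ~D and A->D  =>  ~A
  ~D and B->D  =>  ~B
Final negated: {~A, ~B, ~C, ~D}
New negations: {~A, ~B}
Count = 2

2


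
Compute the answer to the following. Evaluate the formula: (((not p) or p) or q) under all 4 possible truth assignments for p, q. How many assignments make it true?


Check all 4 assignments:
p=0, q=0: 1
p=0, q=1: 1
p=1, q=0: 1
p=1, q=1: 1
Count of True = 4

4


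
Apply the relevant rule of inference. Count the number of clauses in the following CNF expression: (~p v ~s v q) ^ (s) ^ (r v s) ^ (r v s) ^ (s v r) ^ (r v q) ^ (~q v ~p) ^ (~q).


A CNF formula is a conjunction of clauses.
Clauses are separated by ^.
Counting the conjuncts: 8 clauses.

8


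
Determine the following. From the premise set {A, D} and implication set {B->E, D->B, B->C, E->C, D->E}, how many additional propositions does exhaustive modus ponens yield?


Initial facts: {A, D}
Apply modus ponens to closure:
  D and D->B  =>  B
  B and B->C  =>  C
  D and D->E  =>  E
Final known: {A, B, C, D, E}
New propositions: {B, C, E}
Count = 3

3


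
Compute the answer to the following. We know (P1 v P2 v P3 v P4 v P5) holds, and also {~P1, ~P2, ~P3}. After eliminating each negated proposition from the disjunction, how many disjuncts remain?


Original disjuncts (5): P1, P2, P3, P4, P5
Negated (eliminate): ~P1, ~P2, ~P3
Remaining disjuncts: P4, P5
Count = 5 - 3 = 2

2


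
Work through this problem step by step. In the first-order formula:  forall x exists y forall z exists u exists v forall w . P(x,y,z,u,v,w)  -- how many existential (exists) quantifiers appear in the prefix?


Quantifier prefix: forall x exists y forall z exists u exists v forall w
Mark each quantifier type:
  U E U E E U
Universal count = 3, Existential count = 3
Asked for existential (exists) quantifiers: 3

3


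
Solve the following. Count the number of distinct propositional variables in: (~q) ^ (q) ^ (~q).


Identify each variable that appears in the formula.
Variables found: q
Count = 1

1


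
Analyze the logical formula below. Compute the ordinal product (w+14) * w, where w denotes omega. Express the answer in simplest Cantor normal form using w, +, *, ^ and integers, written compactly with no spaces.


Compute (w+14) * w.
Ordinal * is associative and left-distributive over +, but NOT commutative; for finite n>1, n*w = w but w*n stays w*n.
(w+14) * w = sup{(w+14)*k : k<w} = sup{w*k+14} = w^2 (the +14 tail is absorbed in the limit).
Result = w^2

w^2


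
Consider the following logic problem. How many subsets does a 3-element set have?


The power set of a set with n elements has 2^n elements.
|P(S)| = 2^3 = 8

8


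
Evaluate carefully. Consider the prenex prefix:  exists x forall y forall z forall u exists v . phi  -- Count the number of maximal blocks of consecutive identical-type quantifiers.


Quantifier-type sequence: E A A A E  (A=forall, E=exists)
Group into maximal same-type runs:
  Ex1 | Ax3 | Ex1
Number of blocks = 3

3


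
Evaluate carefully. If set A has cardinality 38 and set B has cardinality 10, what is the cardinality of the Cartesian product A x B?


The Cartesian product A x B contains all ordered pairs (a, b).
|A x B| = |A| * |B| = 38 * 10 = 380

380


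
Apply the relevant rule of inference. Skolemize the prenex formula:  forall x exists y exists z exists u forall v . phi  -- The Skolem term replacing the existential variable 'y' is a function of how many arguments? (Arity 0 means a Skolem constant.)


Quantifier prefix: forall x exists y exists z exists u forall v
'y' is existentially quantified at position 2.
Universal variables preceding it: x
Skolem function arity = 1

1


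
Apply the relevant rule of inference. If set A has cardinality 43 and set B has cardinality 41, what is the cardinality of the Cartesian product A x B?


The Cartesian product A x B contains all ordered pairs (a, b).
|A x B| = |A| * |B| = 43 * 41 = 1763

1763


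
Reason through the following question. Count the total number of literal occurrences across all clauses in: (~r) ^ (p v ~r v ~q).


Counting literals in each clause:
Clause 1: 1 literal(s)
Clause 2: 3 literal(s)
Total = 4

4


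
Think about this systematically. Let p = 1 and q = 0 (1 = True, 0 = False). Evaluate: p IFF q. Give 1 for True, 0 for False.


p = 1, q = 0
Operation: p IFF q
Evaluate: 1 IFF 0 = 0

0


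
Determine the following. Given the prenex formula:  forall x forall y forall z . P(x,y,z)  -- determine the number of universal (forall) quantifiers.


Quantifier prefix: forall x forall y forall z
Mark each quantifier type:
  U U U
Universal count = 3, Existential count = 0
Asked for universal (forall) quantifiers: 3

3


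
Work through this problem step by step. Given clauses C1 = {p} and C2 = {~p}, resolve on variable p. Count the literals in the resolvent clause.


Remove p from C1 and ~p from C2.
C1 remainder: {}
C2 remainder: {}
Union (resolvent): {} (empty clause)
Resolvent has 0 literal(s).

0


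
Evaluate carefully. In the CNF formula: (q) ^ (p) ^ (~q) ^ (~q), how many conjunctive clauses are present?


A CNF formula is a conjunction of clauses.
Clauses are separated by ^.
Counting the conjuncts: 4 clauses.

4


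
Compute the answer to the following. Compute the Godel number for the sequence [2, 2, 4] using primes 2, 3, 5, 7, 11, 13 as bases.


Encode each element as an exponent of the corresponding prime:
  2^2 = 4
  3^2 = 9
  5^4 = 625
Product = 4 * 9 * 625 = 22500

22500


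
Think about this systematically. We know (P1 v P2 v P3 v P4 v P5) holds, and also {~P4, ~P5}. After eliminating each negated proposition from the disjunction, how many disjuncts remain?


Original disjuncts (5): P1, P2, P3, P4, P5
Negated (eliminate): ~P4, ~P5
Remaining disjuncts: P1, P2, P3
Count = 5 - 2 = 3

3


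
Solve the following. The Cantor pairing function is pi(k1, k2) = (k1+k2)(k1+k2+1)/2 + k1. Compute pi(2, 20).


k1 + k2 = 22
(k1+k2)(k1+k2+1)/2 = 22 * 23 / 2 = 253
pi = 253 + 2 = 255

255


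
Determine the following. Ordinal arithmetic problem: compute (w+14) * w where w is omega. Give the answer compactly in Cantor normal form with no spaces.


Compute (w+14) * w.
Ordinal * is associative and left-distributive over +, but NOT commutative; for finite n>1, n*w = w but w*n stays w*n.
(w+14) * w = sup{(w+14)*k : k<w} = sup{w*k+14} = w^2 (the +14 tail is absorbed in the limit).
Result = w^2

w^2


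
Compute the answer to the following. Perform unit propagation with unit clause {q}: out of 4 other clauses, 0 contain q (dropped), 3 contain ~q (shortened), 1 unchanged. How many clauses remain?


Satisfied (removed): 0
Shortened (remain): 3
Unchanged (remain): 1
Remaining = 3 + 1 = 4

4


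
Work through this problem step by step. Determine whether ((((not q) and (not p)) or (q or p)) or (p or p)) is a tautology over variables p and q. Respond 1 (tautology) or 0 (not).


Check all 4 assignments:
p=0, q=0: 1
p=0, q=1: 1
p=1, q=0: 1
p=1, q=1: 1
Satisfying count = 4/4.
Tautology iff count = 4: yes.

1


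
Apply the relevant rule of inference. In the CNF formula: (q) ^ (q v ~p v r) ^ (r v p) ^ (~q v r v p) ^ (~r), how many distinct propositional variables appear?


Identify each variable that appears in the formula.
Variables found: p, q, r
Count = 3

3


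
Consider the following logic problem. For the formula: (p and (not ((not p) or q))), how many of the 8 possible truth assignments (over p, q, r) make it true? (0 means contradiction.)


Check all 8 assignments:
p=0, q=0, r=0: 0
p=0, q=0, r=1: 0
p=0, q=1, r=0: 0
p=0, q=1, r=1: 0
p=1, q=0, r=0: 1
p=1, q=0, r=1: 1
p=1, q=1, r=0: 0
p=1, q=1, r=1: 0
Count of True = 2

2


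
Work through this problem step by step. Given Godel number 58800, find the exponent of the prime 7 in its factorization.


Factorize 58800 by dividing by 7 repeatedly.
Division steps: 7 divides 58800 exactly 2 time(s).
Exponent of 7 = 2

2


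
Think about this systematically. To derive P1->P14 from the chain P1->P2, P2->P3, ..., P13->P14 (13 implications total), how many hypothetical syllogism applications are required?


With 13 implications in a chain connecting 14 propositions:
P1->P2, P2->P3, ..., P13->P14
Steps needed = (number of implications) - 1 = 13 - 1 = 12

12


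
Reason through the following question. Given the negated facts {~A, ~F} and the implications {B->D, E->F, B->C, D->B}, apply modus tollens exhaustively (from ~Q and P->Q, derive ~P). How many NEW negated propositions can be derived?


Initial negated facts: {~A, ~F}
Apply modus tollens to closure:
  ~F and E->F  =>  ~E
Final negated: {~A, ~E, ~F}
New negations: {~E}
Count = 1

1


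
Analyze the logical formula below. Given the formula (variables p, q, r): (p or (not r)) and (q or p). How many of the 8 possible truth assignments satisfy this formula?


Evaluate all 8 assignments for p, q, r:
p=0, q=0, r=0: 0
p=0, q=0, r=1: 0
p=0, q=1, r=0: 1
p=0, q=1, r=1: 0
p=1, q=0, r=0: 1
p=1, q=0, r=1: 1
p=1, q=1, r=0: 1
p=1, q=1, r=1: 1
Satisfying count = 5

5


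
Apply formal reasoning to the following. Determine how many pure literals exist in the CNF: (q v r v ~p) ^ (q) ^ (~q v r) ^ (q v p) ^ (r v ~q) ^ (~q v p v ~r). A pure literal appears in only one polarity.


Check each variable for pure literal status:
p: mixed (not pure)
q: mixed (not pure)
r: mixed (not pure)
Pure literal count = 0

0


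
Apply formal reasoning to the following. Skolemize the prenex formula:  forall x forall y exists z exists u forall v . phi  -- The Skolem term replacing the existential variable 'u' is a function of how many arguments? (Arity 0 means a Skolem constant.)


Quantifier prefix: forall x forall y exists z exists u forall v
'u' is existentially quantified at position 4.
Universal variables preceding it: x, y
Skolem function arity = 2

2


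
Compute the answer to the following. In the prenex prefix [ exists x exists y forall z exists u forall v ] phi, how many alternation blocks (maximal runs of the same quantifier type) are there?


Quantifier-type sequence: E E A E A  (A=forall, E=exists)
Group into maximal same-type runs:
  Ex2 | Ax1 | Ex1 | Ax1
Number of blocks = 4

4


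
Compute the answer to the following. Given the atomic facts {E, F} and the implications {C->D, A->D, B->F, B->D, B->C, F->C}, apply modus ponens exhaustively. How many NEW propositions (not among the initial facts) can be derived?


Initial facts: {E, F}
Apply modus ponens to closure:
  F and F->C  =>  C
  C and C->D  =>  D
Final known: {C, D, E, F}
New propositions: {C, D}
Count = 2

2


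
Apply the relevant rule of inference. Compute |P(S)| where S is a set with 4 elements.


The power set of a set with n elements has 2^n elements.
|P(S)| = 2^4 = 16

16


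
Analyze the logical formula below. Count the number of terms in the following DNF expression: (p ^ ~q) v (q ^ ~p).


A DNF formula is a disjunction of terms (conjunctions).
Terms are separated by v.
Counting the disjuncts: 2 terms.

2


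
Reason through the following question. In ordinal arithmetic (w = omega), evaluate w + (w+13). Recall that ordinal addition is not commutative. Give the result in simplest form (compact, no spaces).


Compute w + (w+13).
Ordinal + is associative but NOT commutative; for finite n>0, n + w = w but w + n stays w+n.
w + (w+13) = (w+w) + 13 = w*2+13.
Result = w*2+13

w*2+13


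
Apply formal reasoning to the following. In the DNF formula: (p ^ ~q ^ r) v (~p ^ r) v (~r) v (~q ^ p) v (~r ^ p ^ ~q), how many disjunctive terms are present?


A DNF formula is a disjunction of terms (conjunctions).
Terms are separated by v.
Counting the disjuncts: 5 terms.

5


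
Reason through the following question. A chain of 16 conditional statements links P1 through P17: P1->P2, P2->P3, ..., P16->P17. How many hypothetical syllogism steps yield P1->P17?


With 16 implications in a chain connecting 17 propositions:
P1->P2, P2->P3, ..., P16->P17
Steps needed = (number of implications) - 1 = 16 - 1 = 15

15


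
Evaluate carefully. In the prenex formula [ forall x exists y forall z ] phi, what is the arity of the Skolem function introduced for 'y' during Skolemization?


Quantifier prefix: forall x exists y forall z
'y' is existentially quantified at position 2.
Universal variables preceding it: x
Skolem function arity = 1

1


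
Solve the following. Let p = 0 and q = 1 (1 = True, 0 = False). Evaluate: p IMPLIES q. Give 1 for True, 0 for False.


p = 0, q = 1
Operation: p IMPLIES q
Evaluate: 0 IMPLIES 1 = 1

1


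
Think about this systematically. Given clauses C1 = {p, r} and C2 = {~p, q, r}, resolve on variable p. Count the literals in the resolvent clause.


Remove p from C1 and ~p from C2.
C1 remainder: {r}
C2 remainder: {q, r}
Union (resolvent): {q, r}
Resolvent has 2 literal(s).

2


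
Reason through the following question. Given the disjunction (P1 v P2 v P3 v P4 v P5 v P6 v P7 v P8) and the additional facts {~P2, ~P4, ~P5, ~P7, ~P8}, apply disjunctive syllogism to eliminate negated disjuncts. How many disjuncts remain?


Original disjuncts (8): P1, P2, P3, P4, P5, P6, P7, P8
Negated (eliminate): ~P2, ~P4, ~P5, ~P7, ~P8
Remaining disjuncts: P1, P3, P6
Count = 8 - 5 = 3

3


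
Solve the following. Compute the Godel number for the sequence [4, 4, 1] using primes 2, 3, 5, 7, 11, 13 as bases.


Encode each element as an exponent of the corresponding prime:
  2^4 = 16
  3^4 = 81
  5^1 = 5
Product = 16 * 81 * 5 = 6480

6480


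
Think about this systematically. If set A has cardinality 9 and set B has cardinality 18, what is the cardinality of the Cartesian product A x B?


The Cartesian product A x B contains all ordered pairs (a, b).
|A x B| = |A| * |B| = 9 * 18 = 162

162


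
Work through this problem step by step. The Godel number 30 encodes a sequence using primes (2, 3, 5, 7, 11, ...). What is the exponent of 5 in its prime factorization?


Factorize 30 by dividing by 5 repeatedly.
Division steps: 5 divides 30 exactly 1 time(s).
Exponent of 5 = 1

1


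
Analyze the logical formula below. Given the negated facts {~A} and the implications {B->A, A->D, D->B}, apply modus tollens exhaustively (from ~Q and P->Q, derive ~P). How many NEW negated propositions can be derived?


Initial negated facts: {~A}
Apply modus tollens to closure:
  ~A and B->A  =>  ~B
  ~B and D->B  =>  ~D
Final negated: {~A, ~B, ~D}
New negations: {~B, ~D}
Count = 2

2


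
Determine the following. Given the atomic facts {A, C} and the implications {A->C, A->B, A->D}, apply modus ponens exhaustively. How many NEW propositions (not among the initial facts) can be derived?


Initial facts: {A, C}
Apply modus ponens to closure:
  A and A->B  =>  B
  A and A->D  =>  D
Final known: {A, B, C, D}
New propositions: {B, D}
Count = 2

2


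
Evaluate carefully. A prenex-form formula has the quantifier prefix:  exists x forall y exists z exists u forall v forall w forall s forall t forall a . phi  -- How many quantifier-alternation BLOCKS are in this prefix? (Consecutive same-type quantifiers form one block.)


Quantifier-type sequence: E A E E A A A A A  (A=forall, E=exists)
Group into maximal same-type runs:
  Ex1 | Ax1 | Ex2 | Ax5
Number of blocks = 4

4


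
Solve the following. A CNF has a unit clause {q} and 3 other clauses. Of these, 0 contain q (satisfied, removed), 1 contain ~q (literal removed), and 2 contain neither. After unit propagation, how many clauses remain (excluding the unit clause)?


Satisfied (removed): 0
Shortened (remain): 1
Unchanged (remain): 2
Remaining = 1 + 2 = 3

3


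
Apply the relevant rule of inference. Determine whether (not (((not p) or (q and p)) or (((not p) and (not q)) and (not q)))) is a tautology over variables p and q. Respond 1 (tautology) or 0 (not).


Check all 4 assignments:
p=0, q=0: 0
p=0, q=1: 0
p=1, q=0: 1
p=1, q=1: 0
Satisfying count = 1/4.
Tautology iff count = 4: no.

0


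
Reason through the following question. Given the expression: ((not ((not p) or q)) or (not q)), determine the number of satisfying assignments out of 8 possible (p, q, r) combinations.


Check all 8 assignments:
p=0, q=0, r=0: 1
p=0, q=0, r=1: 1
p=0, q=1, r=0: 0
p=0, q=1, r=1: 0
p=1, q=0, r=0: 1
p=1, q=0, r=1: 1
p=1, q=1, r=0: 0
p=1, q=1, r=1: 0
Count of True = 4

4


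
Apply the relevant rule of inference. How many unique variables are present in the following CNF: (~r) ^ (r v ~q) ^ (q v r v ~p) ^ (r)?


Identify each variable that appears in the formula.
Variables found: p, q, r
Count = 3

3


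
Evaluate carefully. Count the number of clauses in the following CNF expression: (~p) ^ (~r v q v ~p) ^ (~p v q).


A CNF formula is a conjunction of clauses.
Clauses are separated by ^.
Counting the conjuncts: 3 clauses.

3


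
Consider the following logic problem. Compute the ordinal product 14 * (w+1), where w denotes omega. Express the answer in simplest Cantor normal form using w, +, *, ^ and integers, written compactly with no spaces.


Compute 14 * (w+1).
Ordinal * is associative and left-distributive over +, but NOT commutative; for finite n>1, n*w = w but w*n stays w*n.
By left-distributivity: 14 * (w+1) = 14*w + 14*1 = w + 14 = w+14.
Result = w+14

w+14


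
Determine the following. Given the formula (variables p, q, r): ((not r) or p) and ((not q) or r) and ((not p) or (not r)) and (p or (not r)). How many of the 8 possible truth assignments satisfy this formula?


Evaluate all 8 assignments for p, q, r:
p=0, q=0, r=0: 1
p=0, q=0, r=1: 0
p=0, q=1, r=0: 0
p=0, q=1, r=1: 0
p=1, q=0, r=0: 1
p=1, q=0, r=1: 0
p=1, q=1, r=0: 0
p=1, q=1, r=1: 0
Satisfying count = 2

2


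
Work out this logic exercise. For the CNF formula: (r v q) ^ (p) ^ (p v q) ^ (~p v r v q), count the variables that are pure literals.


Check each variable for pure literal status:
p: mixed (not pure)
q: pure positive
r: pure positive
Pure literal count = 2

2


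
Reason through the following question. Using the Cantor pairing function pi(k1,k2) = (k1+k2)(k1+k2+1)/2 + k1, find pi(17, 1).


k1 + k2 = 18
(k1+k2)(k1+k2+1)/2 = 18 * 19 / 2 = 171
pi = 171 + 17 = 188

188


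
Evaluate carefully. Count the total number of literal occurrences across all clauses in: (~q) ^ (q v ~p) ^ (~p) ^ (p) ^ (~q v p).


Counting literals in each clause:
Clause 1: 1 literal(s)
Clause 2: 2 literal(s)
Clause 3: 1 literal(s)
Clause 4: 1 literal(s)
Clause 5: 2 literal(s)
Total = 7

7


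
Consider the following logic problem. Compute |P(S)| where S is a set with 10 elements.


The power set of a set with n elements has 2^n elements.
|P(S)| = 2^10 = 1024

1024


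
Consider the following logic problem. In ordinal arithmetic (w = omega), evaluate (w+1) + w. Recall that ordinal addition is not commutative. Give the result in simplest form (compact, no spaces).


Compute (w+1) + w.
Ordinal + is associative but NOT commutative; for finite n>0, n + w = w but w + n stays w+n.
(w+1) + w = w + (1+w) = w + w = w*2 (the finite tail 1 is absorbed by the right w).
Result = w*2

w*2


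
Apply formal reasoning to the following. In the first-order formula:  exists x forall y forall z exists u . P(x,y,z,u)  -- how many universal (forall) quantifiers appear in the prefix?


Quantifier prefix: exists x forall y forall z exists u
Mark each quantifier type:
  E U U E
Universal count = 2, Existential count = 2
Asked for universal (forall) quantifiers: 2

2


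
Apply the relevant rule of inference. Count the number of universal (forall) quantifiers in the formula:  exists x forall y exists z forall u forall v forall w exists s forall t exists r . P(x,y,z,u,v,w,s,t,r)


Quantifier prefix: exists x forall y exists z forall u forall v forall w exists s forall t exists r
Mark each quantifier type:
  E U E U U U E U E
Universal count = 5, Existential count = 4
Asked for universal (forall) quantifiers: 5

5


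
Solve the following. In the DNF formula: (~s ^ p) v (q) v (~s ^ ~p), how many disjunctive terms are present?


A DNF formula is a disjunction of terms (conjunctions).
Terms are separated by v.
Counting the disjuncts: 3 terms.

3


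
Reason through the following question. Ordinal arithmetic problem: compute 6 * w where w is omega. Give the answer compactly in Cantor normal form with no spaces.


Compute 6 * w.
Ordinal * is associative and left-distributive over +, but NOT commutative; for finite n>1, n*w = w but w*n stays w*n.
For finite n>0, n * w = sup{n*k : k<w} = w. So 6 * w = w.
Result = w

w


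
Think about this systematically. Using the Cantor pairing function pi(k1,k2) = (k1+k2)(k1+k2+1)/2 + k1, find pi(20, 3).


k1 + k2 = 23
(k1+k2)(k1+k2+1)/2 = 23 * 24 / 2 = 276
pi = 276 + 20 = 296

296


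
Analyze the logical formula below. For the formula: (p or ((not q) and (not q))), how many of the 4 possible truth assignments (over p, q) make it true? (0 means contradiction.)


Check all 4 assignments:
p=0, q=0: 1
p=0, q=1: 0
p=1, q=0: 1
p=1, q=1: 1
Count of True = 3

3


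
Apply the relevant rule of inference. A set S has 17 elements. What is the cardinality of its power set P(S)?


The power set of a set with n elements has 2^n elements.
|P(S)| = 2^17 = 131072

131072


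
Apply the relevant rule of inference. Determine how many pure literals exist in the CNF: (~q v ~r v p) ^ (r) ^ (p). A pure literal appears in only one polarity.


Check each variable for pure literal status:
p: pure positive
q: pure negative
r: mixed (not pure)
Pure literal count = 2

2


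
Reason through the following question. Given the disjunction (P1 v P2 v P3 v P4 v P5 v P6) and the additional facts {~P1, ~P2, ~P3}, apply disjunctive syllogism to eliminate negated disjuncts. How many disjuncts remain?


Original disjuncts (6): P1, P2, P3, P4, P5, P6
Negated (eliminate): ~P1, ~P2, ~P3
Remaining disjuncts: P4, P5, P6
Count = 6 - 3 = 3

3


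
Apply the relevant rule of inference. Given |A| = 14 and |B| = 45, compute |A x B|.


The Cartesian product A x B contains all ordered pairs (a, b).
|A x B| = |A| * |B| = 14 * 45 = 630

630


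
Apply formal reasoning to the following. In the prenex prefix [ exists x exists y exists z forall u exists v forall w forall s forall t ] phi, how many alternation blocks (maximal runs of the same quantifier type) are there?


Quantifier-type sequence: E E E A E A A A  (A=forall, E=exists)
Group into maximal same-type runs:
  Ex3 | Ax1 | Ex1 | Ax3
Number of blocks = 4

4


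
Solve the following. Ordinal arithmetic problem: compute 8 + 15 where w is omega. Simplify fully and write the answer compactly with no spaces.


Compute 8 + 15.
Ordinal + is associative but NOT commutative; for finite n>0, n + w = w but w + n stays w+n.
Both operands finite; ordinal + agrees with natural +: 8 + 15 = 23.
Result = 23

23


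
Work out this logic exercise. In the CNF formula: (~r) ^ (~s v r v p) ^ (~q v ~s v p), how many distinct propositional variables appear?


Identify each variable that appears in the formula.
Variables found: p, q, r, s
Count = 4

4


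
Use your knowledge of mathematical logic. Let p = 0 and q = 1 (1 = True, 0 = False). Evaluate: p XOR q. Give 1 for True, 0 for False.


p = 0, q = 1
Operation: p XOR q
Evaluate: 0 XOR 1 = 1

1


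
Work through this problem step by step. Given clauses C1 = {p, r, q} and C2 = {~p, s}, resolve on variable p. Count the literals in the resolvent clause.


Remove p from C1 and ~p from C2.
C1 remainder: {r, q}
C2 remainder: {s}
Union (resolvent): {q, r, s}
Resolvent has 3 literal(s).

3


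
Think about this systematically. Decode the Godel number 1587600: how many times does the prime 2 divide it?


Factorize 1587600 by dividing by 2 repeatedly.
Division steps: 2 divides 1587600 exactly 4 time(s).
Exponent of 2 = 4

4


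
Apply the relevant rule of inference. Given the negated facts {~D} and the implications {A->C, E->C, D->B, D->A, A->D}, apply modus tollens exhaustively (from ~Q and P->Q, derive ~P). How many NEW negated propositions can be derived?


Initial negated facts: {~D}
Apply modus tollens to closure:
  ~D and A->D  =>  ~A
Final negated: {~A, ~D}
New negations: {~A}
Count = 1

1


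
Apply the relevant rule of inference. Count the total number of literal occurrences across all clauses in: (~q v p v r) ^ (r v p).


Counting literals in each clause:
Clause 1: 3 literal(s)
Clause 2: 2 literal(s)
Total = 5

5


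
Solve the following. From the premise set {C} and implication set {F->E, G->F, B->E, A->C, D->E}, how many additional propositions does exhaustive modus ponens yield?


Initial facts: {C}
Apply modus ponens to closure:
  (no implication fires)
Final known: {C}
New propositions: {(none)}
Count = 0

0


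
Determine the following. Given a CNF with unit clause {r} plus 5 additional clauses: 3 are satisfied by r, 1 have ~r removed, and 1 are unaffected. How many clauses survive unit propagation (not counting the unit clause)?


Satisfied (removed): 3
Shortened (remain): 1
Unchanged (remain): 1
Remaining = 1 + 1 = 2

2


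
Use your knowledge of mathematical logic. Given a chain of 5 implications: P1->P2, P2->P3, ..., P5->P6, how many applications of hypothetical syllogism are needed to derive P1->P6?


With 5 implications in a chain connecting 6 propositions:
P1->P2, P2->P3, ..., P5->P6
Steps needed = (number of implications) - 1 = 5 - 1 = 4

4


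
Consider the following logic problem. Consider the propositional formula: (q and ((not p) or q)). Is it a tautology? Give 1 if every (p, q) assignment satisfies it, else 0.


Check all 4 assignments:
p=0, q=0: 0
p=0, q=1: 1
p=1, q=0: 0
p=1, q=1: 1
Satisfying count = 2/4.
Tautology iff count = 4: no.

0


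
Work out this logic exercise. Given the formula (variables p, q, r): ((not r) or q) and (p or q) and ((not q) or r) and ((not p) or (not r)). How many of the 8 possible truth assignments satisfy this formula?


Evaluate all 8 assignments for p, q, r:
p=0, q=0, r=0: 0
p=0, q=0, r=1: 0
p=0, q=1, r=0: 0
p=0, q=1, r=1: 1
p=1, q=0, r=0: 1
p=1, q=0, r=1: 0
p=1, q=1, r=0: 0
p=1, q=1, r=1: 0
Satisfying count = 2

2


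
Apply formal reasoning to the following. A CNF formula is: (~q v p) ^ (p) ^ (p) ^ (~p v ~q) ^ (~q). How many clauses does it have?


A CNF formula is a conjunction of clauses.
Clauses are separated by ^.
Counting the conjuncts: 5 clauses.

5


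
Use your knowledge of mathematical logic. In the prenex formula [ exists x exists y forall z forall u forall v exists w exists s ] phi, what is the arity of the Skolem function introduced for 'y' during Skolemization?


Quantifier prefix: exists x exists y forall z forall u forall v exists w exists s
'y' is existentially quantified at position 2.
No universal quantifiers precede it.
Skolem function arity = 0 (a Skolem constant)

0


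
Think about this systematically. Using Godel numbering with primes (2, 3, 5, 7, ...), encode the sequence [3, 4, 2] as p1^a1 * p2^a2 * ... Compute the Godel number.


Encode each element as an exponent of the corresponding prime:
  2^3 = 8
  3^4 = 81
  5^2 = 25
Product = 8 * 81 * 25 = 16200

16200


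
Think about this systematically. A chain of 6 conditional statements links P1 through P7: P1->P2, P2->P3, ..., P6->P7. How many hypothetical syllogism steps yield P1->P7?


With 6 implications in a chain connecting 7 propositions:
P1->P2, P2->P3, ..., P6->P7
Steps needed = (number of implications) - 1 = 6 - 1 = 5

5


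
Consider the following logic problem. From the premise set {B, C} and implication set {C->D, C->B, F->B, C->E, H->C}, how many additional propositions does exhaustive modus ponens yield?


Initial facts: {B, C}
Apply modus ponens to closure:
  C and C->D  =>  D
  C and C->E  =>  E
Final known: {B, C, D, E}
New propositions: {D, E}
Count = 2

2


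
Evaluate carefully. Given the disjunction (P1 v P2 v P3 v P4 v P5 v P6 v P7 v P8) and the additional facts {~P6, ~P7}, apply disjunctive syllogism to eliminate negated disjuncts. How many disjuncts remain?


Original disjuncts (8): P1, P2, P3, P4, P5, P6, P7, P8
Negated (eliminate): ~P6, ~P7
Remaining disjuncts: P1, P2, P3, P4, P5, P8
Count = 8 - 2 = 6

6


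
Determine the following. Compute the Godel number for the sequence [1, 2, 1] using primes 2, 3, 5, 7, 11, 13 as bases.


Encode each element as an exponent of the corresponding prime:
  2^1 = 2
  3^2 = 9
  5^1 = 5
Product = 2 * 9 * 5 = 90

90


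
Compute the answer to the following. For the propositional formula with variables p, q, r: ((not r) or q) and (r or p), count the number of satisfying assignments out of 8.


Evaluate all 8 assignments for p, q, r:
p=0, q=0, r=0: 0
p=0, q=0, r=1: 0
p=0, q=1, r=0: 0
p=0, q=1, r=1: 1
p=1, q=0, r=0: 1
p=1, q=0, r=1: 0
p=1, q=1, r=0: 1
p=1, q=1, r=1: 1
Satisfying count = 4

4


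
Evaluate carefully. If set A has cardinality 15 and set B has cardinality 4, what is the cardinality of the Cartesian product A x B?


The Cartesian product A x B contains all ordered pairs (a, b).
|A x B| = |A| * |B| = 15 * 4 = 60

60


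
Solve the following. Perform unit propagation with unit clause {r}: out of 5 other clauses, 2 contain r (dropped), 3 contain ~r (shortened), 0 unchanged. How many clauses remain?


Satisfied (removed): 2
Shortened (remain): 3
Unchanged (remain): 0
Remaining = 3 + 0 = 3

3


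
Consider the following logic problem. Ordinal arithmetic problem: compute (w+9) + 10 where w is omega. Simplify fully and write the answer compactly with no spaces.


Compute (w+9) + 10.
Ordinal + is associative but NOT commutative; for finite n>0, n + w = w but w + n stays w+n.
By associativity: (w+9) + 10 = w + (9+10) = w+19.
Result = w+19

w+19


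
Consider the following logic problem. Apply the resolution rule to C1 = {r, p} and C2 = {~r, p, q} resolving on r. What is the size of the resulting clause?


Remove r from C1 and ~r from C2.
C1 remainder: {p}
C2 remainder: {p, q}
Union (resolvent): {p, q}
Resolvent has 2 literal(s).

2


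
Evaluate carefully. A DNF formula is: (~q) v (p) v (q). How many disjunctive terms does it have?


A DNF formula is a disjunction of terms (conjunctions).
Terms are separated by v.
Counting the disjuncts: 3 terms.

3


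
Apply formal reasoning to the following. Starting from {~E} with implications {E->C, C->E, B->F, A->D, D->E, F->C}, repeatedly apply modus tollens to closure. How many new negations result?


Initial negated facts: {~E}
Apply modus tollens to closure:
  ~E and C->E  =>  ~C
  ~E and D->E  =>  ~D
  ~C and F->C  =>  ~F
  ~F and B->F  =>  ~B
  ~D and A->D  =>  ~A
Final negated: {~A, ~B, ~C, ~D, ~E, ~F}
New negations: {~A, ~B, ~C, ~D, ~F}
Count = 5

5


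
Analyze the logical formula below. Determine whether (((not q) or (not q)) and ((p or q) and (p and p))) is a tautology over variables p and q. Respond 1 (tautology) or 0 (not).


Check all 4 assignments:
p=0, q=0: 0
p=0, q=1: 0
p=1, q=0: 1
p=1, q=1: 0
Satisfying count = 1/4.
Tautology iff count = 4: no.

0


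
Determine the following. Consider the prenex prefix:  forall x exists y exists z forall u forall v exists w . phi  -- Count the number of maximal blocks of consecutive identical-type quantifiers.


Quantifier-type sequence: A E E A A E  (A=forall, E=exists)
Group into maximal same-type runs:
  Ax1 | Ex2 | Ax2 | Ex1
Number of blocks = 4

4


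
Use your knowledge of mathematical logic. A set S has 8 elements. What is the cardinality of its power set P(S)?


The power set of a set with n elements has 2^n elements.
|P(S)| = 2^8 = 256

256


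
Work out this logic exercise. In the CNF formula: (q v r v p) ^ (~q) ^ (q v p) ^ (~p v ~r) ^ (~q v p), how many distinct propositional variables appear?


Identify each variable that appears in the formula.
Variables found: p, q, r
Count = 3

3


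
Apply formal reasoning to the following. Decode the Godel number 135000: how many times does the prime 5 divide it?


Factorize 135000 by dividing by 5 repeatedly.
Division steps: 5 divides 135000 exactly 4 time(s).
Exponent of 5 = 4

4


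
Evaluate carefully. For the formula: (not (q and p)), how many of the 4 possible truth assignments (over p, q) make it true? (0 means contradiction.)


Check all 4 assignments:
p=0, q=0: 1
p=0, q=1: 1
p=1, q=0: 1
p=1, q=1: 0
Count of True = 3

3


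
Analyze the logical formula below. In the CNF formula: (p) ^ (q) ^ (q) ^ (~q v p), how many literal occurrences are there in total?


Counting literals in each clause:
Clause 1: 1 literal(s)
Clause 2: 1 literal(s)
Clause 3: 1 literal(s)
Clause 4: 2 literal(s)
Total = 5

5


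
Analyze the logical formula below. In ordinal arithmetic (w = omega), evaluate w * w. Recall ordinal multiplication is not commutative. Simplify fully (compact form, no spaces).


Compute w * w.
Ordinal * is associative and left-distributive over +, but NOT commutative; for finite n>1, n*w = w but w*n stays w*n.
w * w = w^2 by definition.
Result = w^2

w^2


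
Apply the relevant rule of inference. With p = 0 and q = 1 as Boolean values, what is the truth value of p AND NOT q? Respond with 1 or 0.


p = 0, q = 1
Operation: p AND NOT q
Evaluate: 0 AND NOT 1 = 0

0


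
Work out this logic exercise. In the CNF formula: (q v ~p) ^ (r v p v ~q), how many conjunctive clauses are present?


A CNF formula is a conjunction of clauses.
Clauses are separated by ^.
Counting the conjuncts: 2 clauses.

2


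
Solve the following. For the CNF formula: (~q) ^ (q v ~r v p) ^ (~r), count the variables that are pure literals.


Check each variable for pure literal status:
p: pure positive
q: mixed (not pure)
r: pure negative
Pure literal count = 2

2


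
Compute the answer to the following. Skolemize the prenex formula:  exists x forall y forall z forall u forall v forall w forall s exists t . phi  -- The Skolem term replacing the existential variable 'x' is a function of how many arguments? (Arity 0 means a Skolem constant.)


Quantifier prefix: exists x forall y forall z forall u forall v forall w forall s exists t
'x' is existentially quantified at position 1.
No universal quantifiers precede it.
Skolem function arity = 0 (a Skolem constant)

0


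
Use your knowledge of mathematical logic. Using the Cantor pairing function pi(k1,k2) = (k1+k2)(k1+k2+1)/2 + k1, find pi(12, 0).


k1 + k2 = 12
(k1+k2)(k1+k2+1)/2 = 12 * 13 / 2 = 78
pi = 78 + 12 = 90

90


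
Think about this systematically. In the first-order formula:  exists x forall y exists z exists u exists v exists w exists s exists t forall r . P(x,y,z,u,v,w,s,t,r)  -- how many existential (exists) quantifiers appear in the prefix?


Quantifier prefix: exists x forall y exists z exists u exists v exists w exists s exists t forall r
Mark each quantifier type:
  E U E E E E E E U
Universal count = 2, Existential count = 7
Asked for existential (exists) quantifiers: 7

7


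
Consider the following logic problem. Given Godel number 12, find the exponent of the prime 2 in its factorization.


Factorize 12 by dividing by 2 repeatedly.
Division steps: 2 divides 12 exactly 2 time(s).
Exponent of 2 = 2

2


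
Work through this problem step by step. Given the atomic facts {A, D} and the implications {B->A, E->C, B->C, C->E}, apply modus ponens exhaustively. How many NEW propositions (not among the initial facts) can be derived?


Initial facts: {A, D}
Apply modus ponens to closure:
  (no implication fires)
Final known: {A, D}
New propositions: {(none)}
Count = 0

0


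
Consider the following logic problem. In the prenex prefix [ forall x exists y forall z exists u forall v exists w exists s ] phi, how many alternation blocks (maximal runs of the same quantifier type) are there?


Quantifier-type sequence: A E A E A E E  (A=forall, E=exists)
Group into maximal same-type runs:
  Ax1 | Ex1 | Ax1 | Ex1 | Ax1 | Ex2
Number of blocks = 6

6


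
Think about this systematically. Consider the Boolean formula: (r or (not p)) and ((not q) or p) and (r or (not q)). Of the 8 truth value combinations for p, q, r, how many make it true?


Evaluate all 8 assignments for p, q, r:
p=0, q=0, r=0: 1
p=0, q=0, r=1: 1
p=0, q=1, r=0: 0
p=0, q=1, r=1: 0
p=1, q=0, r=0: 0
p=1, q=0, r=1: 1
p=1, q=1, r=0: 0
p=1, q=1, r=1: 1
Satisfying count = 4

4


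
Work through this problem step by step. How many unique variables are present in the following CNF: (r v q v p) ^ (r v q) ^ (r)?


Identify each variable that appears in the formula.
Variables found: p, q, r
Count = 3

3


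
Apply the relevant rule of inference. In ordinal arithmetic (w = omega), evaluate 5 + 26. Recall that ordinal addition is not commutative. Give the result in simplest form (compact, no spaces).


Compute 5 + 26.
Ordinal + is associative but NOT commutative; for finite n>0, n + w = w but w + n stays w+n.
Both operands finite; ordinal + agrees with natural +: 5 + 26 = 31.
Result = 31

31


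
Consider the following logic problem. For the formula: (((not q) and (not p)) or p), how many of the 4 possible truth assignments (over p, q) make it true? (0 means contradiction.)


Check all 4 assignments:
p=0, q=0: 1
p=0, q=1: 0
p=1, q=0: 1
p=1, q=1: 1
Count of True = 3

3


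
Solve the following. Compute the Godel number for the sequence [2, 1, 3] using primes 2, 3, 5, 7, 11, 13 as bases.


Encode each element as an exponent of the corresponding prime:
  2^2 = 4
  3^1 = 3
  5^3 = 125
Product = 4 * 3 * 125 = 1500

1500
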